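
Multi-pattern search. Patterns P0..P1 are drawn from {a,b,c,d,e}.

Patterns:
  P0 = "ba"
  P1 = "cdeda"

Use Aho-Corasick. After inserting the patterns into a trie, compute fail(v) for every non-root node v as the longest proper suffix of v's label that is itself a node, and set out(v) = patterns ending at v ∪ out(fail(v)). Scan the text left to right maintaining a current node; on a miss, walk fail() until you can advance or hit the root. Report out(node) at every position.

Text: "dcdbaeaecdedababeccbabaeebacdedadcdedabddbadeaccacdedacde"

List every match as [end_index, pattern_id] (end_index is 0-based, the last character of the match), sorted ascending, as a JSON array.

Build automaton:
Trie (insert patterns):
  0='ε' goto b→1 c→3
  1='b' goto a→2
  2='ba' goto ·  [P0 ends]
  3='c' goto d→4
  4='cd' goto e→5
  5='cde' goto d→6
  6='cded' goto a→7
  7='cdeda' goto ·  [P1 ends]

Failure links (BFS by depth):
  n1('b'): parent n0 fail=0; on 'b' 0 → fail=0;  out ∅∪∅=∅
  n3('c'): parent n0 fail=0; on 'c' 0 → fail=0;  out ∅∪∅=∅
  n2('ba'): parent n1 fail=0; on 'a' 0 → fail=0;  out {0}∪∅={0}
  n4('cd'): parent n3 fail=0; on 'd' 0 → fail=0;  out ∅∪∅=∅
  n5('cde'): parent n4 fail=0; on 'e' 0 → fail=0;  out ∅∪∅=∅
  n6('cded'): parent n5 fail=0; on 'd' 0 → fail=0;  out ∅∪∅=∅
  n7('cdeda'): parent n6 fail=0; on 'a' 0 → fail=0;  out {1}∪∅={1}

Scan:
[0] read 'd'  n0⇒n0
[1] read 'c'  n0⇒n3
[2] read 'd'  n3⇒n4
[3] read 'b'  n4⇒n1 (fail-walked)
[4] read 'a'  n1⇒n2  ** P0@[3:4]
[5] read 'e'  n2⇒n0 (fail-walked)
[6] read 'a'  n0⇒n0
[7] read 'e'  n0⇒n0
[8] read 'c'  n0⇒n3
[9] read 'd'  n3⇒n4
[10] read 'e'  n4⇒n5
[11] read 'd'  n5⇒n6
[12] read 'a'  n6⇒n7  ** P1@[8:12]
[13] read 'b'  n7⇒n1 (fail-walked)
[14] read 'a'  n1⇒n2  ** P0@[13:14]
[15] read 'b'  n2⇒n1 (fail-walked)
[16] read 'e'  n1⇒n0 (fail-walked)
[17] read 'c'  n0⇒n3
[18] read 'c'  n3⇒n3 (fail-walked)
[19] read 'b'  n3⇒n1 (fail-walked)
[20] read 'a'  n1⇒n2  ** P0@[19:20]
[21] read 'b'  n2⇒n1 (fail-walked)
[22] read 'a'  n1⇒n2  ** P0@[21:22]
[23] read 'e'  n2⇒n0 (fail-walked)
[24] read 'e'  n0⇒n0
[25] read 'b'  n0⇒n1
[26] read 'a'  n1⇒n2  ** P0@[25:26]
[27] read 'c'  n2⇒n3 (fail-walked)
[28] read 'd'  n3⇒n4
[29] read 'e'  n4⇒n5
[30] read 'd'  n5⇒n6
[31] read 'a'  n6⇒n7  ** P1@[27:31]
[32] read 'd'  n7⇒n0 (fail-walked)
[33] read 'c'  n0⇒n3
[34] read 'd'  n3⇒n4
[35] read 'e'  n4⇒n5
[36] read 'd'  n5⇒n6
[37] read 'a'  n6⇒n7  ** P1@[33:37]
[38] read 'b'  n7⇒n1 (fail-walked)
[39] read 'd'  n1⇒n0 (fail-walked)
[40] read 'd'  n0⇒n0
[41] read 'b'  n0⇒n1
[42] read 'a'  n1⇒n2  ** P0@[41:42]
[43] read 'd'  n2⇒n0 (fail-walked)
[44] read 'e'  n0⇒n0
[45] read 'a'  n0⇒n0
[46] read 'c'  n0⇒n3
[47] read 'c'  n3⇒n3 (fail-walked)
[48] read 'a'  n3⇒n0 (fail-walked)
[49] read 'c'  n0⇒n3
[50] read 'd'  n3⇒n4
[51] read 'e'  n4⇒n5
[52] read 'd'  n5⇒n6
[53] read 'a'  n6⇒n7  ** P1@[49:53]
[54] read 'c'  n7⇒n3 (fail-walked)
[55] read 'd'  n3⇒n4
[56] read 'e'  n4⇒n5

All matches (sorted): [[4,0],[12,1],[14,0],[20,0],[22,0],[26,0],[31,1],[37,1],[42,0],[53,1]]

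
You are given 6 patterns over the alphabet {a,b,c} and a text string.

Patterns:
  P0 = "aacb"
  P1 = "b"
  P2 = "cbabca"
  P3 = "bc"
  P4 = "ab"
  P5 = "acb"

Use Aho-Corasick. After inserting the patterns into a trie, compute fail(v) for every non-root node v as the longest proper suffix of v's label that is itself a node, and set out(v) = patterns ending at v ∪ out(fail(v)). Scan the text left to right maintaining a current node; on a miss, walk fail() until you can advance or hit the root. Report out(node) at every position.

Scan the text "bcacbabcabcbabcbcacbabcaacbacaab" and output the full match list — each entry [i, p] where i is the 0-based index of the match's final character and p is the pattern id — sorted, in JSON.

Construct AC machine:
Trie nodes:
  0='ε' goto a→1 b→5 c→6
  1='a' goto a→2 b→13 c→14
  2='aa' goto c→3
  3='aac' goto b→4
  4='aacb' goto ·  ←P0
  5='b' goto c→12  ←P1
  6='c' goto b→7
  7='cb' goto a→8
  8='cba' goto b→9
  9='cbab' goto c→10
  10='cbabc' goto a→11
  11='cbabca' goto ·  ←P2
  12='bc' goto ·  ←P3
  13='ab' goto ·  ←P4
  14='ac' goto b→15
  15='acb' goto ·  ←P5

BFS fail/out derivation:
  fail(1) 'a': from fail(0)=0 chase 'a': 0 ⇒ 0;  out=∅∪out(0)=∅
  fail(5) 'b': from fail(0)=0 chase 'b': 0 ⇒ 0;  out={1}∪out(0)={1}
  fail(6) 'c': from fail(0)=0 chase 'c': 0 ⇒ 0;  out=∅∪out(0)=∅
  fail(2) 'aa': from fail(1)=0 chase 'a': 0 ⇒ 1;  out=∅∪out(1)=∅
  fail(7) 'cb': from fail(6)=0 chase 'b': 0 ⇒ 5;  out=∅∪out(5)={1}
  fail(12) 'bc': from fail(5)=0 chase 'c': 0 ⇒ 6;  out={3}∪out(6)={3}
  fail(13) 'ab': from fail(1)=0 chase 'b': 0 ⇒ 5;  out={4}∪out(5)={1,4}
  fail(14) 'ac': from fail(1)=0 chase 'c': 0 ⇒ 6;  out=∅∪out(6)=∅
  fail(3) 'aac': from fail(2)=1 chase 'c': 1 ⇒ 14;  out=∅∪out(14)=∅
  fail(8) 'cba': from fail(7)=5 chase 'a': 5→0 ⇒ 1;  out=∅∪out(1)=∅
  fail(15) 'acb': from fail(14)=6 chase 'b': 6 ⇒ 7;  out={5}∪out(7)={1,5}
  fail(4) 'aacb': from fail(3)=14 chase 'b': 14 ⇒ 15;  out={0}∪out(15)={0,1,5}
  fail(9) 'cbab': from fail(8)=1 chase 'b': 1 ⇒ 13;  out=∅∪out(13)={1,4}
  fail(10) 'cbabc': from fail(9)=13 chase 'c': 13→5 ⇒ 12;  out=∅∪out(12)={3}
  fail(11) 'cbabca': from fail(10)=12 chase 'a': 12→6→0 ⇒ 1;  out={2}∪out(1)={2}

Text stream:
[0] read 'b'  n0⇒n5  ** P1@[0:0]
[1] read 'c'  n5⇒n12  ** P3@[0:1]
[2] read 'a'  n12⇒n1 ·f
[3] read 'c'  n1⇒n14
[4] read 'b'  n14⇒n15  ** P1@[4:4],P5@[2:4]
[5] read 'a'  n15⇒n8 ·f
[6] read 'b'  n8⇒n9  ** P1@[6:6],P4@[5:6]
[7] read 'c'  n9⇒n10  ** P3@[6:7]
[8] read 'a'  n10⇒n11  ** P2@[3:8]
[9] read 'b'  n11⇒n13 ·f  ** P1@[9:9],P4@[8:9]
[10] read 'c'  n13⇒n12 ·f  ** P3@[9:10]
[11] read 'b'  n12⇒n7 ·f  ** P1@[11:11]
[12] read 'a'  n7⇒n8
[13] read 'b'  n8⇒n9  ** P1@[13:13],P4@[12:13]
[14] read 'c'  n9⇒n10  ** P3@[13:14]
[15] read 'b'  n10⇒n7 ·f  ** P1@[15:15]
[16] read 'c'  n7⇒n12 ·f  ** P3@[15:16]
[17] read 'a'  n12⇒n1 ·f
[18] read 'c'  n1⇒n14
[19] read 'b'  n14⇒n15  ** P1@[19:19],P5@[17:19]
[20] read 'a'  n15⇒n8 ·f
[21] read 'b'  n8⇒n9  ** P1@[21:21],P4@[20:21]
[22] read 'c'  n9⇒n10  ** P3@[21:22]
[23] read 'a'  n10⇒n11  ** P2@[18:23]
[24] read 'a'  n11⇒n2 ·f
[25] read 'c'  n2⇒n3
[26] read 'b'  n3⇒n4  ** P0@[23:26],P1@[26:26],P5@[24:26]
[27] read 'a'  n4⇒n8 ·f
[28] read 'c'  n8⇒n14 ·f
[29] read 'a'  n14⇒n1 ·f
[30] read 'a'  n1⇒n2
[31] read 'b'  n2⇒n13 ·f  ** P1@[31:31],P4@[30:31]

All matches (sorted): [[0,1],[1,3],[4,1],[4,5],[6,1],[6,4],[7,3],[8,2],[9,1],[9,4],[10,3],[11,1],[13,1],[13,4],[14,3],[15,1],[16,3],[19,1],[19,5],[21,1],[21,4],[22,3],[23,2],[26,0],[26,1],[26,5],[31,1],[31,4]]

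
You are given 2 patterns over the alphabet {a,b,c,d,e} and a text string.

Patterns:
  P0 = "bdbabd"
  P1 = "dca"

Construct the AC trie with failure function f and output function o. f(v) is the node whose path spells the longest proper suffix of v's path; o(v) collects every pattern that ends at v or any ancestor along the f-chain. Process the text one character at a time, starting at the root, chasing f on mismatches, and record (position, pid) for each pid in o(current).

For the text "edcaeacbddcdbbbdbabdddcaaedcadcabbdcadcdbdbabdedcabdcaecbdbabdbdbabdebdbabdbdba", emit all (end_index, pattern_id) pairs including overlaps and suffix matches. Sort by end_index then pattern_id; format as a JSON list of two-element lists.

Build:
Trie (insert patterns):
  0='ε' goto b→1 d→7
  1='b' goto d→2
  2='bd' goto b→3
  3='bdb' goto a→4
  4='bdba' goto b→5
  5='bdbab' goto d→6
  6='bdbabd' goto ·  ←P0
  7='d' goto c→8
  8='dc' goto a→9
  9='dca' goto ·  ←P1

Failure links (BFS by depth):
  fail(1) 'b': from fail(0)=0 chase 'b': 0 ⇒ 0;  out=∅∪out(0)=∅
  fail(7) 'd': from fail(0)=0 chase 'd': 0 ⇒ 0;  out=∅∪out(0)=∅
  fail(2) 'bd': from fail(1)=0 chase 'd': 0 ⇒ 7;  out=∅∪out(7)=∅
  fail(8) 'dc': from fail(7)=0 chase 'c': 0 ⇒ 0;  out=∅∪out(0)=∅
  fail(3) 'bdb': from fail(2)=7 chase 'b': 7→0 ⇒ 1;  out=∅∪out(1)=∅
  fail(9) 'dca': from fail(8)=0 chase 'a': 0 ⇒ 0;  out={1}∪out(0)={1}
  fail(4) 'bdba': from fail(3)=1 chase 'a': 1→0 ⇒ 0;  out=∅∪out(0)=∅
  fail(5) 'bdbab': from fail(4)=0 chase 'b': 0 ⇒ 1;  out=∅∪out(1)=∅
  fail(6) 'bdbabd': from fail(5)=1 chase 'd': 1 ⇒ 2;  out={0}∪out(2)={0}

Run:
[0] read 'e'  n0⇒n0
[1] read 'd'  n0⇒n7
[2] read 'c'  n7⇒n8
[3] read 'a'  n8⇒n9  → match P1@[1:3]
[4] read 'e'  n9⇒n0 ·f
[5] read 'a'  n0⇒n0
[6] read 'c'  n0⇒n0
[7] read 'b'  n0⇒n1
[8] read 'd'  n1⇒n2
[9] read 'd'  n2⇒n7 ·f
[10] read 'c'  n7⇒n8
[11] read 'd'  n8⇒n7 ·f
[12] read 'b'  n7⇒n1 ·f
[13] read 'b'  n1⇒n1 ·f
[14] read 'b'  n1⇒n1 ·f
[15] read 'd'  n1⇒n2
[16] read 'b'  n2⇒n3
[17] read 'a'  n3⇒n4
[18] read 'b'  n4⇒n5
[19] read 'd'  n5⇒n6  → match P0@[14:19]
[20] read 'd'  n6⇒n7 ·f
[21] read 'd'  n7⇒n7 ·f
[22] read 'c'  n7⇒n8
[23] read 'a'  n8⇒n9  → match P1@[21:23]
[24] read 'a'  n9⇒n0 ·f
[25] read 'e'  n0⇒n0
[26] read 'd'  n0⇒n7
[27] read 'c'  n7⇒n8
[28] read 'a'  n8⇒n9  → match P1@[26:28]
[29] read 'd'  n9⇒n7 ·f
[30] read 'c'  n7⇒n8
[31] read 'a'  n8⇒n9  → match P1@[29:31]
[32] read 'b'  n9⇒n1 ·f
[33] read 'b'  n1⇒n1 ·f
[34] read 'd'  n1⇒n2
[35] read 'c'  n2⇒n8 ·f
[36] read 'a'  n8⇒n9  → match P1@[34:36]
[37] read 'd'  n9⇒n7 ·f
[38] read 'c'  n7⇒n8
[39] read 'd'  n8⇒n7 ·f
[40] read 'b'  n7⇒n1 ·f
[41] read 'd'  n1⇒n2
[42] read 'b'  n2⇒n3
[43] read 'a'  n3⇒n4
[44] read 'b'  n4⇒n5
[45] read 'd'  n5⇒n6  → match P0@[40:45]
[46] read 'e'  n6⇒n0 ·f
[47] read 'd'  n0⇒n7
[48] read 'c'  n7⇒n8
[49] read 'a'  n8⇒n9  → match P1@[47:49]
[50] read 'b'  n9⇒n1 ·f
[51] read 'd'  n1⇒n2
[52] read 'c'  n2⇒n8 ·f
[53] read 'a'  n8⇒n9  → match P1@[51:53]
[54] read 'e'  n9⇒n0 ·f
[55] read 'c'  n0⇒n0
[56] read 'b'  n0⇒n1
[57] read 'd'  n1⇒n2
[58] read 'b'  n2⇒n3
[59] read 'a'  n3⇒n4
[60] read 'b'  n4⇒n5
[61] read 'd'  n5⇒n6  → match P0@[56:61]
[62] read 'b'  n6⇒n3 ·f
[63] read 'd'  n3⇒n2 ·f
[64] read 'b'  n2⇒n3
[65] read 'a'  n3⇒n4
[66] read 'b'  n4⇒n5
[67] read 'd'  n5⇒n6  → match P0@[62:67]
[68] read 'e'  n6⇒n0 ·f
[69] read 'b'  n0⇒n1
[70] read 'd'  n1⇒n2
[71] read 'b'  n2⇒n3
[72] read 'a'  n3⇒n4
[73] read 'b'  n4⇒n5
[74] read 'd'  n5⇒n6  → match P0@[69:74]
[75] read 'b'  n6⇒n3 ·f
[76] read 'd'  n3⇒n2 ·f
[77] read 'b'  n2⇒n3
[78] read 'a'  n3⇒n4

Result: [[3,1],[19,0],[23,1],[28,1],[31,1],[36,1],[45,0],[49,1],[53,1],[61,0],[67,0],[74,0]]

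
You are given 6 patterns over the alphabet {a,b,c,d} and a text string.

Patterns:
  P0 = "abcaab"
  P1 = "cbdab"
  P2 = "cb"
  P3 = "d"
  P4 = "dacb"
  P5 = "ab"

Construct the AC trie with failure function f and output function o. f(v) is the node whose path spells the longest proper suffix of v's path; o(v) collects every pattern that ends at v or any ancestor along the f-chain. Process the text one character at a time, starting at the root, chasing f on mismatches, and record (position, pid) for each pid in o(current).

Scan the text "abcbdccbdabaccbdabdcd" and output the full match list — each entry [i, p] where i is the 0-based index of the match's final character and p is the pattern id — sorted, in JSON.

Build automaton:
Trie (insert patterns):
  0='ε' goto a→1 c→7 d→12
  1='a' goto b→2
  2='ab' goto c→3  [P5 ends]
  3='abc' goto a→4
  4='abca' goto a→5
  5='abcaa' goto b→6
  6='abcaab' goto ·  [P0 ends]
  7='c' goto b→8
  8='cb' goto d→9  [P2 ends]
  9='cbd' goto a→10
  10='cbda' goto b→11
  11='cbdab' goto ·  [P1 ends]
  12='d' goto a→13  [P3 ends]
  13='da' goto c→14
  14='dac' goto b→15
  15='dacb' goto ·  [P4 ends]

Failure links (BFS by depth):
  fail(1) 'a': from fail(0)=0 chase 'a': 0 ⇒ 0;  out=∅∪out(0)=∅
  fail(7) 'c': from fail(0)=0 chase 'c': 0 ⇒ 0;  out=∅∪out(0)=∅
  fail(12) 'd': from fail(0)=0 chase 'd': 0 ⇒ 0;  out={3}∪out(0)={3}
  fail(2) 'ab': from fail(1)=0 chase 'b': 0 ⇒ 0;  out={5}∪out(0)={5}
  fail(8) 'cb': from fail(7)=0 chase 'b': 0 ⇒ 0;  out={2}∪out(0)={2}
  fail(13) 'da': from fail(12)=0 chase 'a': 0 ⇒ 1;  out=∅∪out(1)=∅
  fail(3) 'abc': from fail(2)=0 chase 'c': 0 ⇒ 7;  out=∅∪out(7)=∅
  fail(9) 'cbd': from fail(8)=0 chase 'd': 0 ⇒ 12;  out=∅∪out(12)={3}
  fail(14) 'dac': from fail(13)=1 chase 'c': 1→0 ⇒ 7;  out=∅∪out(7)=∅
  fail(4) 'abca': from fail(3)=7 chase 'a': 7→0 ⇒ 1;  out=∅∪out(1)=∅
  fail(10) 'cbda': from fail(9)=12 chase 'a': 12 ⇒ 13;  out=∅∪out(13)=∅
  fail(15) 'dacb': from fail(14)=7 chase 'b': 7 ⇒ 8;  out={4}∪out(8)={2,4}
  fail(5) 'abcaa': from fail(4)=1 chase 'a': 1→0 ⇒ 1;  out=∅∪out(1)=∅
  fail(11) 'cbdab': from fail(10)=13 chase 'b': 13→1 ⇒ 2;  out={1}∪out(2)={1,5}
  fail(6) 'abcaab': from fail(5)=1 chase 'b': 1 ⇒ 2;  out={0}∪out(2)={0,5}

Run:
pos 0 'a': at 1
pos 1 'b': at 2  → match P5@[0:1]
pos 2 'c': at 3
pos 3 'b': at 8 (via fail)  → match P2@[2:3]
pos 4 'd': at 9  → match P3@[4:4]
pos 5 'c': at 7 (via fail)
pos 6 'c': at 7 (via fail)
pos 7 'b': at 8  → match P2@[6:7]
pos 8 'd': at 9  → match P3@[8:8]
pos 9 'a': at 10
pos 10 'b': at 11  → match P1@[6:10],P5@[9:10]
pos 11 'a': at 1 (via fail)
pos 12 'c': at 7 (via fail)
pos 13 'c': at 7 (via fail)
pos 14 'b': at 8  → match P2@[13:14]
pos 15 'd': at 9  → match P3@[15:15]
pos 16 'a': at 10
pos 17 'b': at 11  → match P1@[13:17],P5@[16:17]
pos 18 'd': at 12 (via fail)  → match P3@[18:18]
pos 19 'c': at 7 (via fail)
pos 20 'd': at 12 (via fail)  → match P3@[20:20]

Result: [[1,5],[3,2],[4,3],[7,2],[8,3],[10,1],[10,5],[14,2],[15,3],[17,1],[17,5],[18,3],[20,3]]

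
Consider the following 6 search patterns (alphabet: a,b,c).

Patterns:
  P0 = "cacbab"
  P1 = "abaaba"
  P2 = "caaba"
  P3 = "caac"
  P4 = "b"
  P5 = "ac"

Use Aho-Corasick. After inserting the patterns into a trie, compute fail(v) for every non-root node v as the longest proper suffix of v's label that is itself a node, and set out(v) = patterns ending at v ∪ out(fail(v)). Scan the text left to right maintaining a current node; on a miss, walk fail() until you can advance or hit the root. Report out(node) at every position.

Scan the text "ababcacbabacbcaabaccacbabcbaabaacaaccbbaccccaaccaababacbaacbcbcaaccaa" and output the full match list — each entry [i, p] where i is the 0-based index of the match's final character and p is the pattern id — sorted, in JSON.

Construct AC machine:
Trie nodes:
  n0 'ε': a→7 b→17 c→1
  n1 'c': a→2
  n2 'ca': a→13 c→3
  n3 'cac': b→4
  n4 'cacb': a→5
  n5 'cacba': b→6
  n6 'cacbab': ·  [P0 ends]
  n7 'a': b→8 c→18
  n8 'ab': a→9
  n9 'aba': a→10
  n10 'abaa': b→11
  n11 'abaab': a→12
  n12 'abaaba': ·  [P1 ends]
  n13 'caa': b→14 c→16
  n14 'caab': a→15
  n15 'caaba': ·  [P2 ends]
  n16 'caac': ·  [P3 ends]
  n17 'b': ·  [P4 ends]
  n18 'ac': ·  [P5 ends]

Failure links (BFS by depth):
  n1('c'): parent n0 fail=0; on 'c' 0 → fail=0;  out ∅∪∅=∅
  n7('a'): parent n0 fail=0; on 'a' 0 → fail=0;  out ∅∪∅=∅
  n17('b'): parent n0 fail=0; on 'b' 0 → fail=0;  out {4}∪∅={4}
  n2('ca'): parent n1 fail=0; on 'a' 0 → fail=7;  out ∅∪∅=∅
  n8('ab'): parent n7 fail=0; on 'b' 0 → fail=17;  out ∅∪{4}={4}
  n18('ac'): parent n7 fail=0; on 'c' 0 → fail=1;  out {5}∪∅={5}
  n3('cac'): parent n2 fail=7; on 'c' 7 → fail=18;  out ∅∪{5}={5}
  n9('aba'): parent n8 fail=17; on 'a' 17→0 → fail=7;  out ∅∪∅=∅
  n13('caa'): parent n2 fail=7; on 'a' 7→0 → fail=7;  out ∅∪∅=∅
  n4('cacb'): parent n3 fail=18; on 'b' 18→1→0 → fail=17;  out ∅∪{4}={4}
  n10('abaa'): parent n9 fail=7; on 'a' 7→0 → fail=7;  out ∅∪∅=∅
  n14('caab'): parent n13 fail=7; on 'b' 7 → fail=8;  out ∅∪{4}={4}
  n16('caac'): parent n13 fail=7; on 'c' 7 → fail=18;  out {3}∪{5}={3,5}
  n5('cacba'): parent n4 fail=17; on 'a' 17→0 → fail=7;  out ∅∪∅=∅
  n11('abaab'): parent n10 fail=7; on 'b' 7 → fail=8;  out ∅∪{4}={4}
  n15('caaba'): parent n14 fail=8; on 'a' 8 → fail=9;  out {2}∪∅={2}
  n6('cacbab'): parent n5 fail=7; on 'b' 7 → fail=8;  out {0}∪{4}={0,4}
  n12('abaaba'): parent n11 fail=8; on 'a' 8 → fail=9;  out {1}∪∅={1}

Run:
i=0 'a': node 0→7
i=1 'b': node 7→8  ** P4@[1:1]
i=2 'a': node 8→9
i=3 'b': node 9→8 (fail-walked)  ** P4@[3:3]
i=4 'c': node 8→1 (fail-walked)
i=5 'a': node 1→2
i=6 'c': node 2→3  ** P5@[5:6]
i=7 'b': node 3→4  ** P4@[7:7]
i=8 'a': node 4→5
i=9 'b': node 5→6  ** P0@[4:9],P4@[9:9]
i=10 'a': node 6→9 (fail-walked)
i=11 'c': node 9→18 (fail-walked)  ** P5@[10:11]
i=12 'b': node 18→17 (fail-walked)  ** P4@[12:12]
i=13 'c': node 17→1 (fail-walked)
i=14 'a': node 1→2
i=15 'a': node 2→13
i=16 'b': node 13→14  ** P4@[16:16]
i=17 'a': node 14→15  ** P2@[13:17]
i=18 'c': node 15→18 (fail-walked)  ** P5@[17:18]
i=19 'c': node 18→1 (fail-walked)
i=20 'a': node 1→2
i=21 'c': node 2→3  ** P5@[20:21]
i=22 'b': node 3→4  ** P4@[22:22]
i=23 'a': node 4→5
i=24 'b': node 5→6  ** P0@[19:24],P4@[24:24]
i=25 'c': node 6→1 (fail-walked)
i=26 'b': node 1→17 (fail-walked)  ** P4@[26:26]
i=27 'a': node 17→7 (fail-walked)
i=28 'a': node 7→7 (fail-walked)
i=29 'b': node 7→8  ** P4@[29:29]
i=30 'a': node 8→9
i=31 'a': node 9→10
i=32 'c': node 10→18 (fail-walked)  ** P5@[31:32]
i=33 'a': node 18→2 (fail-walked)
i=34 'a': node 2→13
i=35 'c': node 13→16  ** P3@[32:35],P5@[34:35]
i=36 'c': node 16→1 (fail-walked)
i=37 'b': node 1→17 (fail-walked)  ** P4@[37:37]
i=38 'b': node 17→17 (fail-walked)  ** P4@[38:38]
i=39 'a': node 17→7 (fail-walked)
i=40 'c': node 7→18  ** P5@[39:40]
i=41 'c': node 18→1 (fail-walked)
i=42 'c': node 1→1 (fail-walked)
i=43 'c': node 1→1 (fail-walked)
i=44 'a': node 1→2
i=45 'a': node 2→13
i=46 'c': node 13→16  ** P3@[43:46],P5@[45:46]
i=47 'c': node 16→1 (fail-walked)
i=48 'a': node 1→2
i=49 'a': node 2→13
i=50 'b': node 13→14  ** P4@[50:50]
i=51 'a': node 14→15  ** P2@[47:51]
i=52 'b': node 15→8 (fail-walked)  ** P4@[52:52]
i=53 'a': node 8→9
i=54 'c': node 9→18 (fail-walked)  ** P5@[53:54]
i=55 'b': node 18→17 (fail-walked)  ** P4@[55:55]
i=56 'a': node 17→7 (fail-walked)
i=57 'a': node 7→7 (fail-walked)
i=58 'c': node 7→18  ** P5@[57:58]
i=59 'b': node 18→17 (fail-walked)  ** P4@[59:59]
i=60 'c': node 17→1 (fail-walked)
i=61 'b': node 1→17 (fail-walked)  ** P4@[61:61]
i=62 'c': node 17→1 (fail-walked)
i=63 'a': node 1→2
i=64 'a': node 2→13
i=65 'c': node 13→16  ** P3@[62:65],P5@[64:65]
i=66 'c': node 16→1 (fail-walked)
i=67 'a': node 1→2
i=68 'a': node 2→13

Matches: [[1,4],[3,4],[6,5],[7,4],[9,0],[9,4],[11,5],[12,4],[16,4],[17,2],[18,5],[21,5],[22,4],[24,0],[24,4],[26,4],[29,4],[32,5],[35,3],[35,5],[37,4],[38,4],[40,5],[46,3],[46,5],[50,4],[51,2],[52,4],[54,5],[55,4],[58,5],[59,4],[61,4],[65,3],[65,5]]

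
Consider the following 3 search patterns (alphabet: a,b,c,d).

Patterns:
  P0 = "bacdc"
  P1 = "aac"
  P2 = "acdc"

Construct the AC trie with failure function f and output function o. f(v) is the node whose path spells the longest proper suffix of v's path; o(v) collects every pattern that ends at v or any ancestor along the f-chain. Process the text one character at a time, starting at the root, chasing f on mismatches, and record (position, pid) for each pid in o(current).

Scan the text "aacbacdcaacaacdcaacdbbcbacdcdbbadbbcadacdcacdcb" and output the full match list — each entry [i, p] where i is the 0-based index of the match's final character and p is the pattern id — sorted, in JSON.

Build:
Trie nodes:
  0='ε' goto a→6 b→1
  1='b' goto a→2
  2='ba' goto c→3
  3='bac' goto d→4
  4='bacd' goto c→5
  5='bacdc' goto ·  ←P0
  6='a' goto a→7 c→9
  7='aa' goto c→8
  8='aac' goto ·  ←P1
  9='ac' goto d→10
  10='acd' goto c→11
  11='acdc' goto ·  ←P2

BFS fail/out derivation:
  n1('b'): parent n0 fail=0; on 'b' 0 → fail=0;  out ∅∪∅=∅
  n6('a'): parent n0 fail=0; on 'a' 0 → fail=0;  out ∅∪∅=∅
  n2('ba'): parent n1 fail=0; on 'a' 0 → fail=6;  out ∅∪∅=∅
  n7('aa'): parent n6 fail=0; on 'a' 0 → fail=6;  out ∅∪∅=∅
  n9('ac'): parent n6 fail=0; on 'c' 0 → fail=0;  out ∅∪∅=∅
  n3('bac'): parent n2 fail=6; on 'c' 6 → fail=9;  out ∅∪∅=∅
  n8('aac'): parent n7 fail=6; on 'c' 6 → fail=9;  out {1}∪∅={1}
  n10('acd'): parent n9 fail=0; on 'd' 0 → fail=0;  out ∅∪∅=∅
  n4('bacd'): parent n3 fail=9; on 'd' 9 → fail=10;  out ∅∪∅=∅
  n11('acdc'): parent n10 fail=0; on 'c' 0 → fail=0;  out {2}∪∅={2}
  n5('bacdc'): parent n4 fail=10; on 'c' 10 → fail=11;  out {0}∪{2}={0,2}

Text stream:
[0] read 'a'  n0⇒n6
[1] read 'a'  n6⇒n7
[2] read 'c'  n7⇒n8  → match P1@[0:2]
[3] read 'b'  n8⇒n1 (via fail)
[4] read 'a'  n1⇒n2
[5] read 'c'  n2⇒n3
[6] read 'd'  n3⇒n4
[7] read 'c'  n4⇒n5  → match P0@[3:7],P2@[4:7]
[8] read 'a'  n5⇒n6 (via fail)
[9] read 'a'  n6⇒n7
[10] read 'c'  n7⇒n8  → match P1@[8:10]
[11] read 'a'  n8⇒n6 (via fail)
[12] read 'a'  n6⇒n7
[13] read 'c'  n7⇒n8  → match P1@[11:13]
[14] read 'd'  n8⇒n10 (via fail)
[15] read 'c'  n10⇒n11  → match P2@[12:15]
[16] read 'a'  n11⇒n6 (via fail)
[17] read 'a'  n6⇒n7
[18] read 'c'  n7⇒n8  → match P1@[16:18]
[19] read 'd'  n8⇒n10 (via fail)
[20] read 'b'  n10⇒n1 (via fail)
[21] read 'b'  n1⇒n1 (via fail)
[22] read 'c'  n1⇒n0 (via fail)
[23] read 'b'  n0⇒n1
[24] read 'a'  n1⇒n2
[25] read 'c'  n2⇒n3
[26] read 'd'  n3⇒n4
[27] read 'c'  n4⇒n5  → match P0@[23:27],P2@[24:27]
[28] read 'd'  n5⇒n0 (via fail)
[29] read 'b'  n0⇒n1
[30] read 'b'  n1⇒n1 (via fail)
[31] read 'a'  n1⇒n2
[32] read 'd'  n2⇒n0 (via fail)
[33] read 'b'  n0⇒n1
[34] read 'b'  n1⇒n1 (via fail)
[35] read 'c'  n1⇒n0 (via fail)
[36] read 'a'  n0⇒n6
[37] read 'd'  n6⇒n0 (via fail)
[38] read 'a'  n0⇒n6
[39] read 'c'  n6⇒n9
[40] read 'd'  n9⇒n10
[41] read 'c'  n10⇒n11  → match P2@[38:41]
[42] read 'a'  n11⇒n6 (via fail)
[43] read 'c'  n6⇒n9
[44] read 'd'  n9⇒n10
[45] read 'c'  n10⇒n11  → match P2@[42:45]
[46] read 'b'  n11⇒n1 (via fail)

Result: [[2,1],[7,0],[7,2],[10,1],[13,1],[15,2],[18,1],[27,0],[27,2],[41,2],[45,2]]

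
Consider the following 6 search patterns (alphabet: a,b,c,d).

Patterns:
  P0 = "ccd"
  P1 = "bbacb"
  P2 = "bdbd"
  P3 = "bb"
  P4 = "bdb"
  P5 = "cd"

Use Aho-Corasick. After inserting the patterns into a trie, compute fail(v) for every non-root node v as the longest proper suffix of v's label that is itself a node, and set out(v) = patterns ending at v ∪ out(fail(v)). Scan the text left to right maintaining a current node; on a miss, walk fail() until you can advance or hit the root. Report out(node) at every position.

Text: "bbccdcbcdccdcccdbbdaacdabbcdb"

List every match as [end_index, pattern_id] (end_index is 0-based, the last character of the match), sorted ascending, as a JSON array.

Build:
Trie (insert patterns):
  n0 'ε': b→4 c→1
  n1 'c': c→2 d→12
  n2 'cc': d→3
  n3 'ccd': ·  ←P0
  n4 'b': b→5 d→9
  n5 'bb': a→6  ←P3
  n6 'bba': c→7
  n7 'bbac': b→8
  n8 'bbacb': ·  ←P1
  n9 'bd': b→10
  n10 'bdb': d→11  ←P4
  n11 'bdbd': ·  ←P2
  n12 'cd': ·  ←P5

BFS fail/out derivation:
  fail(1) 'c': from fail(0)=0 chase 'c': 0 ⇒ 0;  out=∅∪out(0)=∅
  fail(4) 'b': from fail(0)=0 chase 'b': 0 ⇒ 0;  out=∅∪out(0)=∅
  fail(2) 'cc': from fail(1)=0 chase 'c': 0 ⇒ 1;  out=∅∪out(1)=∅
  fail(5) 'bb': from fail(4)=0 chase 'b': 0 ⇒ 4;  out={3}∪out(4)={3}
  fail(9) 'bd': from fail(4)=0 chase 'd': 0 ⇒ 0;  out=∅∪out(0)=∅
  fail(12) 'cd': from fail(1)=0 chase 'd': 0 ⇒ 0;  out={5}∪out(0)={5}
  fail(3) 'ccd': from fail(2)=1 chase 'd': 1 ⇒ 12;  out={0}∪out(12)={0,5}
  fail(6) 'bba': from fail(5)=4 chase 'a': 4→0 ⇒ 0;  out=∅∪out(0)=∅
  fail(10) 'bdb': from fail(9)=0 chase 'b': 0 ⇒ 4;  out={4}∪out(4)={4}
  fail(7) 'bbac': from fail(6)=0 chase 'c': 0 ⇒ 1;  out=∅∪out(1)=∅
  fail(11) 'bdbd': from fail(10)=4 chase 'd': 4 ⇒ 9;  out={2}∪out(9)={2}
  fail(8) 'bbacb': from fail(7)=1 chase 'b': 1→0 ⇒ 4;  out={1}∪out(4)={1}

Text stream:
[0] read 'b'  n0⇒n4
[1] read 'b'  n4⇒n5  ** P3@[0:1]
[2] read 'c'  n5⇒n1 ·f
[3] read 'c'  n1⇒n2
[4] read 'd'  n2⇒n3  ** P0@[2:4],P5@[3:4]
[5] read 'c'  n3⇒n1 ·f
[6] read 'b'  n1⇒n4 ·f
[7] read 'c'  n4⇒n1 ·f
[8] read 'd'  n1⇒n12  ** P5@[7:8]
[9] read 'c'  n12⇒n1 ·f
[10] read 'c'  n1⇒n2
[11] read 'd'  n2⇒n3  ** P0@[9:11],P5@[10:11]
[12] read 'c'  n3⇒n1 ·f
[13] read 'c'  n1⇒n2
[14] read 'c'  n2⇒n2 ·f
[15] read 'd'  n2⇒n3  ** P0@[13:15],P5@[14:15]
[16] read 'b'  n3⇒n4 ·f
[17] read 'b'  n4⇒n5  ** P3@[16:17]
[18] read 'd'  n5⇒n9 ·f
[19] read 'a'  n9⇒n0 ·f
[20] read 'a'  n0⇒n0
[21] read 'c'  n0⇒n1
[22] read 'd'  n1⇒n12  ** P5@[21:22]
[23] read 'a'  n12⇒n0 ·f
[24] read 'b'  n0⇒n4
[25] read 'b'  n4⇒n5  ** P3@[24:25]
[26] read 'c'  n5⇒n1 ·f
[27] read 'd'  n1⇒n12  ** P5@[26:27]
[28] read 'b'  n12⇒n4 ·f

Matches: [[1,3],[4,0],[4,5],[8,5],[11,0],[11,5],[15,0],[15,5],[17,3],[22,5],[25,3],[27,5]]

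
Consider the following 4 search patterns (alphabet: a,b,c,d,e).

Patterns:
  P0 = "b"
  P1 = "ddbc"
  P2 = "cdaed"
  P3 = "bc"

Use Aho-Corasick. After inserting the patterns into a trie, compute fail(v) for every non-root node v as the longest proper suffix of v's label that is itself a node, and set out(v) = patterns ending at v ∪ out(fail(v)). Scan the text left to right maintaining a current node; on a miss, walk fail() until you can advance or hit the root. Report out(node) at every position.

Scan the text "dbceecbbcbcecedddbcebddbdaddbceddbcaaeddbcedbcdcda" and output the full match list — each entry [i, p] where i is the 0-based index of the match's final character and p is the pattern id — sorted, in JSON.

Construct AC machine:
Trie (insert patterns):
  n0 'ε': b→1 c→6 d→2
  n1 'b': c→11  ←P0
  n2 'd': d→3
  n3 'dd': b→4
  n4 'ddb': c→5
  n5 'ddbc': ·  ←P1
  n6 'c': d→7
  n7 'cd': a→8
  n8 'cda': e→9
  n9 'cdae': d→10
  n10 'cdaed': ·  ←P2
  n11 'bc': ·  ←P3

Failure links (BFS by depth):
  n1('b'): parent n0 fail=0; on 'b' 0 → fail=0;  out {0}∪∅={0}
  n2('d'): parent n0 fail=0; on 'd' 0 → fail=0;  out ∅∪∅=∅
  n6('c'): parent n0 fail=0; on 'c' 0 → fail=0;  out ∅∪∅=∅
  n3('dd'): parent n2 fail=0; on 'd' 0 → fail=2;  out ∅∪∅=∅
  n7('cd'): parent n6 fail=0; on 'd' 0 → fail=2;  out ∅∪∅=∅
  n11('bc'): parent n1 fail=0; on 'c' 0 → fail=6;  out {3}∪∅={3}
  n4('ddb'): parent n3 fail=2; on 'b' 2→0 → fail=1;  out ∅∪{0}={0}
  n8('cda'): parent n7 fail=2; on 'a' 2→0 → fail=0;  out ∅∪∅=∅
  n5('ddbc'): parent n4 fail=1; on 'c' 1 → fail=11;  out {1}∪{3}={1,3}
  n9('cdae'): parent n8 fail=0; on 'e' 0 → fail=0;  out ∅∪∅=∅
  n10('cdaed'): parent n9 fail=0; on 'd' 0 → fail=2;  out {2}∪∅={2}

Scan:
pos 0 'd': at 2
pos 1 'b': at 1 (fail-walked)  → match P0@[1:1]
pos 2 'c': at 11  → match P3@[1:2]
pos 3 'e': at 0 (fail-walked)
pos 4 'e': at 0
pos 5 'c': at 6
pos 6 'b': at 1 (fail-walked)  → match P0@[6:6]
pos 7 'b': at 1 (fail-walked)  → match P0@[7:7]
pos 8 'c': at 11  → match P3@[7:8]
pos 9 'b': at 1 (fail-walked)  → match P0@[9:9]
pos 10 'c': at 11  → match P3@[9:10]
pos 11 'e': at 0 (fail-walked)
pos 12 'c': at 6
pos 13 'e': at 0 (fail-walked)
pos 14 'd': at 2
pos 15 'd': at 3
pos 16 'd': at 3 (fail-walked)
pos 17 'b': at 4  → match P0@[17:17]
pos 18 'c': at 5  → match P1@[15:18],P3@[17:18]
pos 19 'e': at 0 (fail-walked)
pos 20 'b': at 1  → match P0@[20:20]
pos 21 'd': at 2 (fail-walked)
pos 22 'd': at 3
pos 23 'b': at 4  → match P0@[23:23]
pos 24 'd': at 2 (fail-walked)
pos 25 'a': at 0 (fail-walked)
pos 26 'd': at 2
pos 27 'd': at 3
pos 28 'b': at 4  → match P0@[28:28]
pos 29 'c': at 5  → match P1@[26:29],P3@[28:29]
pos 30 'e': at 0 (fail-walked)
pos 31 'd': at 2
pos 32 'd': at 3
pos 33 'b': at 4  → match P0@[33:33]
pos 34 'c': at 5  → match P1@[31:34],P3@[33:34]
pos 35 'a': at 0 (fail-walked)
pos 36 'a': at 0
pos 37 'e': at 0
pos 38 'd': at 2
pos 39 'd': at 3
pos 40 'b': at 4  → match P0@[40:40]
pos 41 'c': at 5  → match P1@[38:41],P3@[40:41]
pos 42 'e': at 0 (fail-walked)
pos 43 'd': at 2
pos 44 'b': at 1 (fail-walked)  → match P0@[44:44]
pos 45 'c': at 11  → match P3@[44:45]
pos 46 'd': at 7 (fail-walked)
pos 47 'c': at 6 (fail-walked)
pos 48 'd': at 7
pos 49 'a': at 8

All matches (sorted): [[1,0],[2,3],[6,0],[7,0],[8,3],[9,0],[10,3],[17,0],[18,1],[18,3],[20,0],[23,0],[28,0],[29,1],[29,3],[33,0],[34,1],[34,3],[40,0],[41,1],[41,3],[44,0],[45,3]]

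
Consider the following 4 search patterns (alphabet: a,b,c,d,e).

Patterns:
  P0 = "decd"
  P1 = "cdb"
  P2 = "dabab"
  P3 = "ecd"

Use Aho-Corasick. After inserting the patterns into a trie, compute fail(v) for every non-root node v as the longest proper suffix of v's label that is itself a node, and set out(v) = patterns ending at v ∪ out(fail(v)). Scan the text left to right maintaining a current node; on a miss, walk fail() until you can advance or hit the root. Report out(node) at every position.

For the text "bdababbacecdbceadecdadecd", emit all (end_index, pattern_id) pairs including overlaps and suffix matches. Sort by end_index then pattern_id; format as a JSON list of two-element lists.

Build:
Trie nodes:
  0='ε' goto c→5 d→1 e→12
  1='d' goto a→8 e→2
  2='de' goto c→3
  3='dec' goto d→4
  4='decd' goto ·  ←P0
  5='c' goto d→6
  6='cd' goto b→7
  7='cdb' goto ·  ←P1
  8='da' goto b→9
  9='dab' goto a→10
  10='daba' goto b→11
  11='dabab' goto ·  ←P2
  12='e' goto c→13
  13='ec' goto d→14
  14='ecd' goto ·  ←P3

BFS fail/out derivation:
  fail(1) 'd': from fail(0)=0 chase 'd': 0 ⇒ 0;  out=∅∪out(0)=∅
  fail(5) 'c': from fail(0)=0 chase 'c': 0 ⇒ 0;  out=∅∪out(0)=∅
  fail(12) 'e': from fail(0)=0 chase 'e': 0 ⇒ 0;  out=∅∪out(0)=∅
  fail(2) 'de': from fail(1)=0 chase 'e': 0 ⇒ 12;  out=∅∪out(12)=∅
  fail(6) 'cd': from fail(5)=0 chase 'd': 0 ⇒ 1;  out=∅∪out(1)=∅
  fail(8) 'da': from fail(1)=0 chase 'a': 0 ⇒ 0;  out=∅∪out(0)=∅
  fail(13) 'ec': from fail(12)=0 chase 'c': 0 ⇒ 5;  out=∅∪out(5)=∅
  fail(3) 'dec': from fail(2)=12 chase 'c': 12 ⇒ 13;  out=∅∪out(13)=∅
  fail(7) 'cdb': from fail(6)=1 chase 'b': 1→0 ⇒ 0;  out={1}∪out(0)={1}
  fail(9) 'dab': from fail(8)=0 chase 'b': 0 ⇒ 0;  out=∅∪out(0)=∅
  fail(14) 'ecd': from fail(13)=5 chase 'd': 5 ⇒ 6;  out={3}∪out(6)={3}
  fail(4) 'decd': from fail(3)=13 chase 'd': 13 ⇒ 14;  out={0}∪out(14)={0,3}
  fail(10) 'daba': from fail(9)=0 chase 'a': 0 ⇒ 0;  out=∅∪out(0)=∅
  fail(11) 'dabab': from fail(10)=0 chase 'b': 0 ⇒ 0;  out={2}∪out(0)={2}

Text stream:
[0] read 'b'  n0⇒n0
[1] read 'd'  n0⇒n1
[2] read 'a'  n1⇒n8
[3] read 'b'  n8⇒n9
[4] read 'a'  n9⇒n10
[5] read 'b'  n10⇒n11  emit P2@[1:5]
[6] read 'b'  n11⇒n0 (fail-walked)
[7] read 'a'  n0⇒n0
[8] read 'c'  n0⇒n5
[9] read 'e'  n5⇒n12 (fail-walked)
[10] read 'c'  n12⇒n13
[11] read 'd'  n13⇒n14  emit P3@[9:11]
[12] read 'b'  n14⇒n7 (fail-walked)  emit P1@[10:12]
[13] read 'c'  n7⇒n5 (fail-walked)
[14] read 'e'  n5⇒n12 (fail-walked)
[15] read 'a'  n12⇒n0 (fail-walked)
[16] read 'd'  n0⇒n1
[17] read 'e'  n1⇒n2
[18] read 'c'  n2⇒n3
[19] read 'd'  n3⇒n4  emit P0@[16:19],P3@[17:19]
[20] read 'a'  n4⇒n8 (fail-walked)
[21] read 'd'  n8⇒n1 (fail-walked)
[22] read 'e'  n1⇒n2
[23] read 'c'  n2⇒n3
[24] read 'd'  n3⇒n4  emit P0@[21:24],P3@[22:24]

All matches (sorted): [[5,2],[11,3],[12,1],[19,0],[19,3],[24,0],[24,3]]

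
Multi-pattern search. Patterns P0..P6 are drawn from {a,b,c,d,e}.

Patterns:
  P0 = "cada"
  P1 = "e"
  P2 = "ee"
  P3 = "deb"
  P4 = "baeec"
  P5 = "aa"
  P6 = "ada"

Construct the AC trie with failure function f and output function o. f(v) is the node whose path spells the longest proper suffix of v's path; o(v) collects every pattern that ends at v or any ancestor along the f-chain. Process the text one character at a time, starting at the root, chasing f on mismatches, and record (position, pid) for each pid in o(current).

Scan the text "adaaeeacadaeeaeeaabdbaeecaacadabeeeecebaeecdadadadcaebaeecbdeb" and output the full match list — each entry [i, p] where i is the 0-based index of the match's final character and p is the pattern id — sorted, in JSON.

Construct AC machine:
Trie nodes:
  0='ε' goto a→15 b→10 c→1 d→7 e→5
  1='c' goto a→2
  2='ca' goto d→3
  3='cad' goto a→4
  4='cada' goto ·  ←P0
  5='e' goto e→6  ←P1
  6='ee' goto ·  ←P2
  7='d' goto e→8
  8='de' goto b→9
  9='deb' goto ·  ←P3
  10='b' goto a→11
  11='ba' goto e→12
  12='bae' goto e→13
  13='baee' goto c→14
  14='baeec' goto ·  ←P4
  15='a' goto a→16 d→17
  16='aa' goto ·  ←P5
  17='ad' goto a→18
  18='ada' goto ·  ←P6

Failure links (BFS by depth):
  fail(1) 'c': from fail(0)=0 chase 'c': 0 ⇒ 0;  out=∅∪out(0)=∅
  fail(5) 'e': from fail(0)=0 chase 'e': 0 ⇒ 0;  out={1}∪out(0)={1}
  fail(7) 'd': from fail(0)=0 chase 'd': 0 ⇒ 0;  out=∅∪out(0)=∅
  fail(10) 'b': from fail(0)=0 chase 'b': 0 ⇒ 0;  out=∅∪out(0)=∅
  fail(15) 'a': from fail(0)=0 chase 'a': 0 ⇒ 0;  out=∅∪out(0)=∅
  fail(2) 'ca': from fail(1)=0 chase 'a': 0 ⇒ 15;  out=∅∪out(15)=∅
  fail(6) 'ee': from fail(5)=0 chase 'e': 0 ⇒ 5;  out={2}∪out(5)={1,2}
  fail(8) 'de': from fail(7)=0 chase 'e': 0 ⇒ 5;  out=∅∪out(5)={1}
  fail(11) 'ba': from fail(10)=0 chase 'a': 0 ⇒ 15;  out=∅∪out(15)=∅
  fail(16) 'aa': from fail(15)=0 chase 'a': 0 ⇒ 15;  out={5}∪out(15)={5}
  fail(17) 'ad': from fail(15)=0 chase 'd': 0 ⇒ 7;  out=∅∪out(7)=∅
  fail(3) 'cad': from fail(2)=15 chase 'd': 15 ⇒ 17;  out=∅∪out(17)=∅
  fail(9) 'deb': from fail(8)=5 chase 'b': 5→0 ⇒ 10;  out={3}∪out(10)={3}
  fail(12) 'bae': from fail(11)=15 chase 'e': 15→0 ⇒ 5;  out=∅∪out(5)={1}
  fail(18) 'ada': from fail(17)=7 chase 'a': 7→0 ⇒ 15;  out={6}∪out(15)={6}
  fail(4) 'cada': from fail(3)=17 chase 'a': 17 ⇒ 18;  out={0}∪out(18)={0,6}
  fail(13) 'baee': from fail(12)=5 chase 'e': 5 ⇒ 6;  out=∅∪out(6)={1,2}
  fail(14) 'baeec': from fail(13)=6 chase 'c': 6→5→0 ⇒ 1;  out={4}∪out(1)={4}

Text stream:
[0] read 'a'  n0⇒n15
[1] read 'd'  n15⇒n17
[2] read 'a'  n17⇒n18  ** P6@[0:2]
[3] read 'a'  n18⇒n16 (fail-walked)  ** P5@[2:3]
[4] read 'e'  n16⇒n5 (fail-walked)  ** P1@[4:4]
[5] read 'e'  n5⇒n6  ** P1@[5:5],P2@[4:5]
[6] read 'a'  n6⇒n15 (fail-walked)
[7] read 'c'  n15⇒n1 (fail-walked)
[8] read 'a'  n1⇒n2
[9] read 'd'  n2⇒n3
[10] read 'a'  n3⇒n4  ** P0@[7:10],P6@[8:10]
[11] read 'e'  n4⇒n5 (fail-walked)  ** P1@[11:11]
[12] read 'e'  n5⇒n6  ** P1@[12:12],P2@[11:12]
[13] read 'a'  n6⇒n15 (fail-walked)
[14] read 'e'  n15⇒n5 (fail-walked)  ** P1@[14:14]
[15] read 'e'  n5⇒n6  ** P1@[15:15],P2@[14:15]
[16] read 'a'  n6⇒n15 (fail-walked)
[17] read 'a'  n15⇒n16  ** P5@[16:17]
[18] read 'b'  n16⇒n10 (fail-walked)
[19] read 'd'  n10⇒n7 (fail-walked)
[20] read 'b'  n7⇒n10 (fail-walked)
[21] read 'a'  n10⇒n11
[22] read 'e'  n11⇒n12  ** P1@[22:22]
[23] read 'e'  n12⇒n13  ** P1@[23:23],P2@[22:23]
[24] read 'c'  n13⇒n14  ** P4@[20:24]
[25] read 'a'  n14⇒n2 (fail-walked)
[26] read 'a'  n2⇒n16 (fail-walked)  ** P5@[25:26]
[27] read 'c'  n16⇒n1 (fail-walked)
[28] read 'a'  n1⇒n2
[29] read 'd'  n2⇒n3
[30] read 'a'  n3⇒n4  ** P0@[27:30],P6@[28:30]
[31] read 'b'  n4⇒n10 (fail-walked)
[32] read 'e'  n10⇒n5 (fail-walked)  ** P1@[32:32]
[33] read 'e'  n5⇒n6  ** P1@[33:33],P2@[32:33]
[34] read 'e'  n6⇒n6 (fail-walked)  ** P1@[34:34],P2@[33:34]
[35] read 'e'  n6⇒n6 (fail-walked)  ** P1@[35:35],P2@[34:35]
[36] read 'c'  n6⇒n1 (fail-walked)
[37] read 'e'  n1⇒n5 (fail-walked)  ** P1@[37:37]
[38] read 'b'  n5⇒n10 (fail-walked)
[39] read 'a'  n10⇒n11
[40] read 'e'  n11⇒n12  ** P1@[40:40]
[41] read 'e'  n12⇒n13  ** P1@[41:41],P2@[40:41]
[42] read 'c'  n13⇒n14  ** P4@[38:42]
[43] read 'd'  n14⇒n7 (fail-walked)
[44] read 'a'  n7⇒n15 (fail-walked)
[45] read 'd'  n15⇒n17
[46] read 'a'  n17⇒n18  ** P6@[44:46]
[47] read 'd'  n18⇒n17 (fail-walked)
[48] read 'a'  n17⇒n18  ** P6@[46:48]
[49] read 'd'  n18⇒n17 (fail-walked)
[50] read 'c'  n17⇒n1 (fail-walked)
[51] read 'a'  n1⇒n2
[52] read 'e'  n2⇒n5 (fail-walked)  ** P1@[52:52]
[53] read 'b'  n5⇒n10 (fail-walked)
[54] read 'a'  n10⇒n11
[55] read 'e'  n11⇒n12  ** P1@[55:55]
[56] read 'e'  n12⇒n13  ** P1@[56:56],P2@[55:56]
[57] read 'c'  n13⇒n14  ** P4@[53:57]
[58] read 'b'  n14⇒n10 (fail-walked)
[59] read 'd'  n10⇒n7 (fail-walked)
[60] read 'e'  n7⇒n8  ** P1@[60:60]
[61] read 'b'  n8⇒n9  ** P3@[59:61]

Result: [[2,6],[3,5],[4,1],[5,1],[5,2],[10,0],[10,6],[11,1],[12,1],[12,2],[14,1],[15,1],[15,2],[17,5],[22,1],[23,1],[23,2],[24,4],[26,5],[30,0],[30,6],[32,1],[33,1],[33,2],[34,1],[34,2],[35,1],[35,2],[37,1],[40,1],[41,1],[41,2],[42,4],[46,6],[48,6],[52,1],[55,1],[56,1],[56,2],[57,4],[60,1],[61,3]]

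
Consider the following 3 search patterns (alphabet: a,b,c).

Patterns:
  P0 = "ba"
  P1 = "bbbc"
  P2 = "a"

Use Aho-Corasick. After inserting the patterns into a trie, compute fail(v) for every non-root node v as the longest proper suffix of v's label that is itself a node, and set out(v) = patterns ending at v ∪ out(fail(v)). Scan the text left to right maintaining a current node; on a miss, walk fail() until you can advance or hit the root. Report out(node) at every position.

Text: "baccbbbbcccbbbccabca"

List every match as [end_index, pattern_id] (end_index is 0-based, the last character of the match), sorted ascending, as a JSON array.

Build automaton:
Trie (insert patterns):
  n0 'ε': a→6 b→1
  n1 'b': a→2 b→3
  n2 'ba': ·  [P0 ends]
  n3 'bb': b→4
  n4 'bbb': c→5
  n5 'bbbc': ·  [P1 ends]
  n6 'a': ·  [P2 ends]

BFS fail/out derivation:
  n1('b'): parent n0 fail=0; on 'b' 0 → fail=0;  out ∅∪∅=∅
  n6('a'): parent n0 fail=0; on 'a' 0 → fail=0;  out {2}∪∅={2}
  n2('ba'): parent n1 fail=0; on 'a' 0 → fail=6;  out {0}∪{2}={0,2}
  n3('bb'): parent n1 fail=0; on 'b' 0 → fail=1;  out ∅∪∅=∅
  n4('bbb'): parent n3 fail=1; on 'b' 1 → fail=3;  out ∅∪∅=∅
  n5('bbbc'): parent n4 fail=3; on 'c' 3→1→0 → fail=0;  out {1}∪∅={1}

Scan:
i=0 'b': node 0→1
i=1 'a': node 1→2  ** P0@[0:1],P2@[1:1]
i=2 'c': node 2→0 (fail-walked)
i=3 'c': node 0→0
i=4 'b': node 0→1
i=5 'b': node 1→3
i=6 'b': node 3→4
i=7 'b': node 4→4 (fail-walked)
i=8 'c': node 4→5  ** P1@[5:8]
i=9 'c': node 5→0 (fail-walked)
i=10 'c': node 0→0
i=11 'b': node 0→1
i=12 'b': node 1→3
i=13 'b': node 3→4
i=14 'c': node 4→5  ** P1@[11:14]
i=15 'c': node 5→0 (fail-walked)
i=16 'a': node 0→6  ** P2@[16:16]
i=17 'b': node 6→1 (fail-walked)
i=18 'c': node 1→0 (fail-walked)
i=19 'a': node 0→6  ** P2@[19:19]

Matches: [[1,0],[1,2],[8,1],[14,1],[16,2],[19,2]]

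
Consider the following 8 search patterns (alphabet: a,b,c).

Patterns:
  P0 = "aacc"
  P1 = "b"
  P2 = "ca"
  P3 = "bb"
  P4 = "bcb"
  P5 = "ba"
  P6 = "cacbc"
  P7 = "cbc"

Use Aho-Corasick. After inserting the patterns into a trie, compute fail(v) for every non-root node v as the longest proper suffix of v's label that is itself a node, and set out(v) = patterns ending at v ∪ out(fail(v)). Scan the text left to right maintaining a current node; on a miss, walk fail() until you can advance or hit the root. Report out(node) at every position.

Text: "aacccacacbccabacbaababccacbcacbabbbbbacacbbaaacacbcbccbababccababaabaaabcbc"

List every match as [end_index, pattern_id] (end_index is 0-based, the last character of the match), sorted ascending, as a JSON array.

Construct AC machine:
Trie nodes:
  0='ε' goto a→1 b→5 c→6
  1='a' goto a→2
  2='aa' goto c→3
  3='aac' goto c→4
  4='aacc' goto ·  [P0 ends]
  5='b' goto a→11 b→8 c→9  [P1 ends]
  6='c' goto a→7 b→15
  7='ca' goto c→12  [P2 ends]
  8='bb' goto ·  [P3 ends]
  9='bc' goto b→10
  10='bcb' goto ·  [P4 ends]
  11='ba' goto ·  [P5 ends]
  12='cac' goto b→13
  13='cacb' goto c→14
  14='cacbc' goto ·  [P6 ends]
  15='cb' goto c→16
  16='cbc' goto ·  [P7 ends]

BFS fail/out derivation:
  fail(1) 'a': from fail(0)=0 chase 'a': 0 ⇒ 0;  out=∅∪out(0)=∅
  fail(5) 'b': from fail(0)=0 chase 'b': 0 ⇒ 0;  out={1}∪out(0)={1}
  fail(6) 'c': from fail(0)=0 chase 'c': 0 ⇒ 0;  out=∅∪out(0)=∅
  fail(2) 'aa': from fail(1)=0 chase 'a': 0 ⇒ 1;  out=∅∪out(1)=∅
  fail(7) 'ca': from fail(6)=0 chase 'a': 0 ⇒ 1;  out={2}∪out(1)={2}
  fail(8) 'bb': from fail(5)=0 chase 'b': 0 ⇒ 5;  out={3}∪out(5)={1,3}
  fail(9) 'bc': from fail(5)=0 chase 'c': 0 ⇒ 6;  out=∅∪out(6)=∅
  fail(11) 'ba': from fail(5)=0 chase 'a': 0 ⇒ 1;  out={5}∪out(1)={5}
  fail(15) 'cb': from fail(6)=0 chase 'b': 0 ⇒ 5;  out=∅∪out(5)={1}
  fail(3) 'aac': from fail(2)=1 chase 'c': 1→0 ⇒ 6;  out=∅∪out(6)=∅
  fail(10) 'bcb': from fail(9)=6 chase 'b': 6 ⇒ 15;  out={4}∪out(15)={1,4}
  fail(12) 'cac': from fail(7)=1 chase 'c': 1→0 ⇒ 6;  out=∅∪out(6)=∅
  fail(16) 'cbc': from fail(15)=5 chase 'c': 5 ⇒ 9;  out={7}∪out(9)={7}
  fail(4) 'aacc': from fail(3)=6 chase 'c': 6→0 ⇒ 6;  out={0}∪out(6)={0}
  fail(13) 'cacb': from fail(12)=6 chase 'b': 6 ⇒ 15;  out=∅∪out(15)={1}
  fail(14) 'cacbc': from fail(13)=15 chase 'c': 15 ⇒ 16;  out={6}∪out(16)={6,7}

Run:
i=0 'a': node 0→1
i=1 'a': node 1→2
i=2 'c': node 2→3
i=3 'c': node 3→4  emit P0@[0:3]
i=4 'c': node 4→6 (fail-walked)
i=5 'a': node 6→7  emit P2@[4:5]
i=6 'c': node 7→12
i=7 'a': node 12→7 (fail-walked)  emit P2@[6:7]
i=8 'c': node 7→12
i=9 'b': node 12→13  emit P1@[9:9]
i=10 'c': node 13→14  emit P6@[6:10],P7@[8:10]
i=11 'c': node 14→6 (fail-walked)
i=12 'a': node 6→7  emit P2@[11:12]
i=13 'b': node 7→5 (fail-walked)  emit P1@[13:13]
i=14 'a': node 5→11  emit P5@[13:14]
i=15 'c': node 11→6 (fail-walked)
i=16 'b': node 6→15  emit P1@[16:16]
i=17 'a': node 15→11 (fail-walked)  emit P5@[16:17]
i=18 'a': node 11→2 (fail-walked)
i=19 'b': node 2→5 (fail-walked)  emit P1@[19:19]
i=20 'a': node 5→11  emit P5@[19:20]
i=21 'b': node 11→5 (fail-walked)  emit P1@[21:21]
i=22 'c': node 5→9
i=23 'c': node 9→6 (fail-walked)
i=24 'a': node 6→7  emit P2@[23:24]
i=25 'c': node 7→12
i=26 'b': node 12→13  emit P1@[26:26]
i=27 'c': node 13→14  emit P6@[23:27],P7@[25:27]
i=28 'a': node 14→7 (fail-walked)  emit P2@[27:28]
i=29 'c': node 7→12
i=30 'b': node 12→13  emit P1@[30:30]
i=31 'a': node 13→11 (fail-walked)  emit P5@[30:31]
i=32 'b': node 11→5 (fail-walked)  emit P1@[32:32]
i=33 'b': node 5→8  emit P1@[33:33],P3@[32:33]
i=34 'b': node 8→8 (fail-walked)  emit P1@[34:34],P3@[33:34]
i=35 'b': node 8→8 (fail-walked)  emit P1@[35:35],P3@[34:35]
i=36 'b': node 8→8 (fail-walked)  emit P1@[36:36],P3@[35:36]
i=37 'a': node 8→11 (fail-walked)  emit P5@[36:37]
i=38 'c': node 11→6 (fail-walked)
i=39 'a': node 6→7  emit P2@[38:39]
i=40 'c': node 7→12
i=41 'b': node 12→13  emit P1@[41:41]
i=42 'b': node 13→8 (fail-walked)  emit P1@[42:42],P3@[41:42]
i=43 'a': node 8→11 (fail-walked)  emit P5@[42:43]
i=44 'a': node 11→2 (fail-walked)
i=45 'a': node 2→2 (fail-walked)
i=46 'c': node 2→3
i=47 'a': node 3→7 (fail-walked)  emit P2@[46:47]
i=48 'c': node 7→12
i=49 'b': node 12→13  emit P1@[49:49]
i=50 'c': node 13→14  emit P6@[46:50],P7@[48:50]
i=51 'b': node 14→10 (fail-walked)  emit P1@[51:51],P4@[49:51]
i=52 'c': node 10→16 (fail-walked)  emit P7@[50:52]
i=53 'c': node 16→6 (fail-walked)
i=54 'b': node 6→15  emit P1@[54:54]
i=55 'a': node 15→11 (fail-walked)  emit P5@[54:55]
i=56 'b': node 11→5 (fail-walked)  emit P1@[56:56]
i=57 'a': node 5→11  emit P5@[56:57]
i=58 'b': node 11→5 (fail-walked)  emit P1@[58:58]
i=59 'c': node 5→9
i=60 'c': node 9→6 (fail-walked)
i=61 'a': node 6→7  emit P2@[60:61]
i=62 'b': node 7→5 (fail-walked)  emit P1@[62:62]
i=63 'a': node 5→11  emit P5@[62:63]
i=64 'b': node 11→5 (fail-walked)  emit P1@[64:64]
i=65 'a': node 5→11  emit P5@[64:65]
i=66 'a': node 11→2 (fail-walked)
i=67 'b': node 2→5 (fail-walked)  emit P1@[67:67]
i=68 'a': node 5→11  emit P5@[67:68]
i=69 'a': node 11→2 (fail-walked)
i=70 'a': node 2→2 (fail-walked)
i=71 'b': node 2→5 (fail-walked)  emit P1@[71:71]
i=72 'c': node 5→9
i=73 'b': node 9→10  emit P1@[73:73],P4@[71:73]
i=74 'c': node 10→16 (fail-walked)  emit P7@[72:74]

All matches (sorted): [[3,0],[5,2],[7,2],[9,1],[10,6],[10,7],[12,2],[13,1],[14,5],[16,1],[17,5],[19,1],[20,5],[21,1],[24,2],[26,1],[27,6],[27,7],[28,2],[30,1],[31,5],[32,1],[33,1],[33,3],[34,1],[34,3],[35,1],[35,3],[36,1],[36,3],[37,5],[39,2],[41,1],[42,1],[42,3],[43,5],[47,2],[49,1],[50,6],[50,7],[51,1],[51,4],[52,7],[54,1],[55,5],[56,1],[57,5],[58,1],[61,2],[62,1],[63,5],[64,1],[65,5],[67,1],[68,5],[71,1],[73,1],[73,4],[74,7]]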